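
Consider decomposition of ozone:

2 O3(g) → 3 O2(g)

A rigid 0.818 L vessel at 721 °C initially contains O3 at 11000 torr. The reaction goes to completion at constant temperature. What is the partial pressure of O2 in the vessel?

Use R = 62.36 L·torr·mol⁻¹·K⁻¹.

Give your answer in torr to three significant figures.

n(O3)₀ = PV/RT = (11000 × 0.818) / (62.36 × 994.15) = 0.1451 mol
n(O2) = (3/2) × 0.1451 = 0.2177 mol
P(O2) = nRT/V = 0.2177 × 62.36 × 994.15 / 0.818 = 16500 torr

16500 torr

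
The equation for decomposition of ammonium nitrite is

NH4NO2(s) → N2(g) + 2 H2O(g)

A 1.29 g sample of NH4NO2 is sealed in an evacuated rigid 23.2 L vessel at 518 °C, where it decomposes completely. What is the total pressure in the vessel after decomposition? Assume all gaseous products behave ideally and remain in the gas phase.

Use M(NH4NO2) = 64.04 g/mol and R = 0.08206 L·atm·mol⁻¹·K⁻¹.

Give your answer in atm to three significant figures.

0.169 atm

n(NH4NO2) = 1.29 / 64.04 = 0.02014 mol
n(gas produced) = (3/1) × 0.02014 = 0.06042 mol
P = nRT/V = 0.06042 × 0.08206 × 791.15 / 23.2 = 0.1691 atm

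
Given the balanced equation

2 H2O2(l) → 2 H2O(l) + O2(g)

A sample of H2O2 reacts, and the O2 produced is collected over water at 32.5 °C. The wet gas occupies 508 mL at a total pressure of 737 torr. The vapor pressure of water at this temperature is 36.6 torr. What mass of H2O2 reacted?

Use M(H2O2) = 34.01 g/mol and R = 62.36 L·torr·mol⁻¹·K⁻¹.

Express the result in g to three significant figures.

P(O2) = 737 − 36.6 = 700.4 torr
n(O2) = PV/RT = (700.4 × 0.5080) / (62.36 × 305.65) = 0.01867 mol
n(H2O2) = (2/1) × 0.01867 = 0.03734 mol
m(H2O2) = 0.03734 × 34.01 = 1.270 g

1.27 g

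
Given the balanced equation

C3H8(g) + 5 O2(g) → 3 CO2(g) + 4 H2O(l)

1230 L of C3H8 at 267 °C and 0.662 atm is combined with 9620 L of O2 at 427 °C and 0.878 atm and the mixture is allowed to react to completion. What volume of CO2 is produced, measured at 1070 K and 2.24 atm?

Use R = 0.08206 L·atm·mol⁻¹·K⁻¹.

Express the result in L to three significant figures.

2160 L

n(C3H8) = PV/RT = (0.662 × 1230) / (0.08206 × 540.15) = 18.37 mol
n(O2) = PV/RT = (0.878 × 9620) / (0.08206 × 700.15) = 147.0 mol
For 18.37 mol C3H8, stoichiometry requires (5/1) × 18.37 = 91.85 mol O2; 147.0 mol is available, so C3H8 is limiting.
n(CO2) = (3/1) × 18.37 = 55.11 mol
V(CO2) = nRT/P = 55.11 × 0.08206 × 1070 / 2.24 = 2160 L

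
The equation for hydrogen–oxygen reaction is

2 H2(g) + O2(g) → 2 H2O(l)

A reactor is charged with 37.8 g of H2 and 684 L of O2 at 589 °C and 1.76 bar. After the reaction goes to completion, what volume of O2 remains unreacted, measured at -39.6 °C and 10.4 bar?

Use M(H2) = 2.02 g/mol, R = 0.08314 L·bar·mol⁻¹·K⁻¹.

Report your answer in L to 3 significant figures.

13.9 L

n(H2) = 37.8 / 2.02 = 18.71 mol
n(O2) = PV/RT = (1.76 × 684) / (0.08314 × 862.15) = 16.79 mol
For 18.71 mol H2, stoichiometry requires (1/2) × 18.71 = 9.355 mol O2; 16.79 mol is available, so H2 is limiting.
n(O2) consumed = (1/2) × 18.71 = 9.355 mol; remaining = 16.79 − 9.355 = 7.435 mol
V(O2) = nRT/P = 7.435 × 0.08314 × 233.55 / 10.4 = 13.88 L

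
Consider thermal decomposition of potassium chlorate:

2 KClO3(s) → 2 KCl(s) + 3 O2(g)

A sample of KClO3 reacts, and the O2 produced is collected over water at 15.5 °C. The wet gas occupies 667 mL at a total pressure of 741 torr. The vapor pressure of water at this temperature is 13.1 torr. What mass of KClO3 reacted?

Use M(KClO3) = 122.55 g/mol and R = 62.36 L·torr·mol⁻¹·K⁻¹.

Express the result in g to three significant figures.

P(O2) = 741 − 13.1 = 727.9 torr
n(O2) = PV/RT = (727.9 × 0.6670) / (62.36 × 288.65) = 0.02697 mol
n(KClO3) = (2/3) × 0.02697 = 0.01798 mol
m(KClO3) = 0.01798 × 122.55 = 2.203 g

2.20 g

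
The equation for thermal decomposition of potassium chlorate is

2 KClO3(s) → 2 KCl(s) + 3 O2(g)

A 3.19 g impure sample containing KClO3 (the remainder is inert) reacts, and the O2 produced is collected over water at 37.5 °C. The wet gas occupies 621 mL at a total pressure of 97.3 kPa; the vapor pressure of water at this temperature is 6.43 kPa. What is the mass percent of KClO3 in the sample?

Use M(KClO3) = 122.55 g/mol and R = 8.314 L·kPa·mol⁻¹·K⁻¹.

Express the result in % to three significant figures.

P(O2) = 97.3 − 6.43 = 90.87 kPa
n(O2) = PV/RT = (90.87 × 0.6210) / (8.314 × 310.65) = 0.02185 mol
n(KClO3) = (2/3) × 0.02185 = 0.01457 mol
m(KClO3) = 0.01457 × 122.55 = 1.786 g
%KClO3 = 1.786 / 3.19 × 100 = 55.99%

56.0 %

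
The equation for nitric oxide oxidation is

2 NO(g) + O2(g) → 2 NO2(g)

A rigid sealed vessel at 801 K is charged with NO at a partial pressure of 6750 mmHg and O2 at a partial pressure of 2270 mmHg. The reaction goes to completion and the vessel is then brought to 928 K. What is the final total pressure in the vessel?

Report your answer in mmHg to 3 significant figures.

At constant V, partial pressures at 801 K are proportional to moles, so apply stoichiometry directly to pressures.
P(O2) required for 6750 mmHg of NO = (1/2) × 6750 = 3375 mmHg; available 2270 mmHg, so O2 is limiting.
P(NO) remaining = 6750 − (2/1) × 2270 = 2210 mmHg
P(gaseous products) = (2)/1 × 2270 = 4540 mmHg
P_total at 801 K = 2210 + 4540 = 6750 mmHg
Scaling to 928 K: P = 6750 × 928/801 = 7820 mmHg

7820 mmHg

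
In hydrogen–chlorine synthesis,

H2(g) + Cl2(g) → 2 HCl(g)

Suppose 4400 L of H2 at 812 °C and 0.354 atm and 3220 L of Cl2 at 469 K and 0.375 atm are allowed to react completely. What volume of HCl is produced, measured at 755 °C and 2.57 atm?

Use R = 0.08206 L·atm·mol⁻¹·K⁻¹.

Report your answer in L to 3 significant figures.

1150 L

n(H2) = PV/RT = (0.354 × 4400) / (0.08206 × 1085.15) = 17.49 mol
n(Cl2) = PV/RT = (0.375 × 3220) / (0.08206 × 469) = 31.37 mol
For 17.49 mol H2, stoichiometry requires (1/1) × 17.49 = 17.49 mol Cl2; 31.37 mol is available, so H2 is limiting.
n(HCl) = (2/1) × 17.49 = 34.98 mol
V(HCl) = nRT/P = 34.98 × 0.08206 × 1028.15 / 2.57 = 1148 L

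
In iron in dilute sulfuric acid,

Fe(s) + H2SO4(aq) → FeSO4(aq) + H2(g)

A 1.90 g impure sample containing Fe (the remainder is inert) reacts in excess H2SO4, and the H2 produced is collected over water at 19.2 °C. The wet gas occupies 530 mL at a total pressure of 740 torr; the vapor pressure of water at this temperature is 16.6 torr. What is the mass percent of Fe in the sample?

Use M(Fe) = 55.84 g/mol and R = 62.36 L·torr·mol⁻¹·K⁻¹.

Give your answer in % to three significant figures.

61.8 %

P(H2) = 740 − 16.6 = 723.4 torr
n(H2) = PV/RT = (723.4 × 0.5300) / (62.36 × 292.35) = 0.02103 mol
n(Fe) = (1/1) × 0.02103 = 0.02103 mol
m(Fe) = 0.02103 × 55.84 = 1.174 g
%Fe = 1.174 / 1.90 × 100 = 61.79%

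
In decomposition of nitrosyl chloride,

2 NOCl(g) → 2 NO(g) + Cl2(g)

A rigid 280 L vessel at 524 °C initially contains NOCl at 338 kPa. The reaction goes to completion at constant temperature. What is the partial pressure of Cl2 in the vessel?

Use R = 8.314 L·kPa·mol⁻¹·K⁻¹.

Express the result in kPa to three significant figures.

169 kPa

n(NOCl)₀ = PV/RT = (338 × 280) / (8.314 × 797.15) = 14.28 mol
n(Cl2) = (1/2) × 14.28 = 7.140 mol
P(Cl2) = nRT/V = 7.140 × 8.314 × 797.15 / 280 = 169.0 kPa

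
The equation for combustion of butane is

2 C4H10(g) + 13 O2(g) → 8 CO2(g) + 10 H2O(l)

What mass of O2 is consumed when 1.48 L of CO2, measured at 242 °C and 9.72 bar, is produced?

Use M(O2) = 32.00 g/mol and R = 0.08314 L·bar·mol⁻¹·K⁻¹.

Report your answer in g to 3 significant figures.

n(CO2) = PV/RT = (9.72 × 1.48) / (0.08314 × 515.15) = 0.3359 mol
n(O2) = (13/8) × 0.3359 = 0.5458 mol
m(O2) = 0.5458 × 32.00 = 17.47 g

17.5 g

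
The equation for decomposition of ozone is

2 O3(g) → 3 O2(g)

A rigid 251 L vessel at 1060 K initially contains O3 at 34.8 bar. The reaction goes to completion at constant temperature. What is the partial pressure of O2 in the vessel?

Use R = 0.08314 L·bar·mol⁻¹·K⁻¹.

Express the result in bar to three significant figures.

n(O3)₀ = PV/RT = (34.8 × 251) / (0.08314 × 1060) = 99.11 mol
n(O2) = (3/2) × 99.11 = 148.7 mol
P(O2) = nRT/V = 148.7 × 0.08314 × 1060 / 251 = 52.21 bar

52.2 bar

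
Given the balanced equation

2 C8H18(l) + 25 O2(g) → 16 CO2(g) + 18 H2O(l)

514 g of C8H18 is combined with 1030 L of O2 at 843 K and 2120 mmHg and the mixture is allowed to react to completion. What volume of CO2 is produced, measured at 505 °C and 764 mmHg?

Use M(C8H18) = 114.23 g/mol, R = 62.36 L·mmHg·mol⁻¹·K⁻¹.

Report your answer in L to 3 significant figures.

1690 L

n(C8H18) = 514 / 114.23 = 4.500 mol
n(O2) = PV/RT = (2120 × 1030) / (62.36 × 843) = 41.54 mol
For 4.500 mol C8H18, stoichiometry requires (25/2) × 4.500 = 56.25 mol O2; 41.54 mol is available, so O2 is limiting.
n(CO2) = (16/25) × 41.54 = 26.59 mol
V(CO2) = nRT/P = 26.59 × 62.36 × 778.15 / 764 = 1689 L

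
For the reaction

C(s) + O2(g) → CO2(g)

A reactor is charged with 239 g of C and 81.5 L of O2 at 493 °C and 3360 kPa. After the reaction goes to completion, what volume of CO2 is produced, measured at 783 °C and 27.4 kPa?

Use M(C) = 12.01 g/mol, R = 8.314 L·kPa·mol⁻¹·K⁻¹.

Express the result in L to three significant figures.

6380 L

n(C) = 239 / 12.01 = 19.90 mol
n(O2) = PV/RT = (3360 × 81.5) / (8.314 × 766.15) = 42.99 mol
For 19.90 mol C, stoichiometry requires (1/1) × 19.90 = 19.90 mol O2; 42.99 mol is available, so C is limiting.
n(CO2) = (1/1) × 19.90 = 19.90 mol
V(CO2) = nRT/P = 19.90 × 8.314 × 1056.15 / 27.4 = 6377 L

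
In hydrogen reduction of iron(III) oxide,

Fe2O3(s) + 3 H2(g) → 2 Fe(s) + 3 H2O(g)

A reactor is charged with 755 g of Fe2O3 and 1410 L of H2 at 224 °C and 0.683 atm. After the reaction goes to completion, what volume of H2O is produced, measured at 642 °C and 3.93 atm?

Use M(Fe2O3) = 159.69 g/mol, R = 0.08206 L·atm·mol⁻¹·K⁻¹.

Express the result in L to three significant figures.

n(Fe2O3) = 755 / 159.69 = 4.728 mol
n(H2) = PV/RT = (0.683 × 1410) / (0.08206 × 497.15) = 23.61 mol
For 4.728 mol Fe2O3, stoichiometry requires (3/1) × 4.728 = 14.18 mol H2; 23.61 mol is available, so Fe2O3 is limiting.
n(H2O) = (3/1) × 4.728 = 14.18 mol
V(H2O) = nRT/P = 14.18 × 0.08206 × 915.15 / 3.93 = 271.0 L

271 L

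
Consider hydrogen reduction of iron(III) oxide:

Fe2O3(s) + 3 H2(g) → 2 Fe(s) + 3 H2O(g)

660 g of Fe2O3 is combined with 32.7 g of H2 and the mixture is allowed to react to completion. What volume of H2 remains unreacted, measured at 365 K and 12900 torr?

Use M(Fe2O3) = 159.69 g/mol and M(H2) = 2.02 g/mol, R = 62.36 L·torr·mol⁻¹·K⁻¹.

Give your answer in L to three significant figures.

6.69 L

n(Fe2O3) = 660 / 159.69 = 4.133 mol
n(H2) = 32.7 / 2.02 = 16.19 mol
For 4.133 mol Fe2O3, stoichiometry requires (3/1) × 4.133 = 12.40 mol H2; 16.19 mol is available, so Fe2O3 is limiting.
n(H2) consumed = (3/1) × 4.133 = 12.40 mol; remaining = 16.19 − 12.40 = 3.790 mol
V(H2) = nRT/P = 3.790 × 62.36 × 365 / 12900 = 6.687 L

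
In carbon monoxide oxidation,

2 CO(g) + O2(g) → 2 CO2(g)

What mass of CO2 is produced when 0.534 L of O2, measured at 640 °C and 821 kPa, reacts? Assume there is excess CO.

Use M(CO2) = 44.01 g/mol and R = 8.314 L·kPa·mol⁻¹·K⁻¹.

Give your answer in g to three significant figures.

n(O2) = PV/RT = (821 × 0.534) / (8.314 × 913.15) = 0.05775 mol
n(CO2) = (2/1) × 0.05775 = 0.1155 mol
m(CO2) = 0.1155 × 44.01 = 5.083 g

5.08 g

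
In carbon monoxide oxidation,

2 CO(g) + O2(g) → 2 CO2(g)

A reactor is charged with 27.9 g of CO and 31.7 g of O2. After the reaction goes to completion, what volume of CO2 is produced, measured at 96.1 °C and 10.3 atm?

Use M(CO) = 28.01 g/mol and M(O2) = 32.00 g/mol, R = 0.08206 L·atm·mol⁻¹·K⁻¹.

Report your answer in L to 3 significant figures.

n(CO) = 27.9 / 28.01 = 0.9961 mol
n(O2) = 31.7 / 32.00 = 0.9906 mol
For 0.9961 mol CO, stoichiometry requires (1/2) × 0.9961 = 0.4980 mol O2; 0.9906 mol is available, so CO is limiting.
n(CO2) = (2/2) × 0.9961 = 0.9961 mol
V(CO2) = nRT/P = 0.9961 × 0.08206 × 369.25 / 10.3 = 2.930 L

2.93 L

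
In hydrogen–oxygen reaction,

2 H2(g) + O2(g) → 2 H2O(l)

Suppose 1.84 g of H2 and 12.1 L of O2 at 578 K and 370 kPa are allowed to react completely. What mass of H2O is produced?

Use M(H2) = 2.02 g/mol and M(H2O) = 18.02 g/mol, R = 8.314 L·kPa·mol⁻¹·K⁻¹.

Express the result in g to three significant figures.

n(H2) = 1.84 / 2.02 = 0.9109 mol
n(O2) = PV/RT = (370 × 12.1) / (8.314 × 578) = 0.9316 mol
For 0.9109 mol H2, stoichiometry requires (1/2) × 0.9109 = 0.4555 mol O2; 0.9316 mol is available, so H2 is limiting.
n(H2O) = (2/2) × 0.9109 = 0.9109 mol
m(H2O) = 0.9109 × 18.02 = 16.41 g

16.4 g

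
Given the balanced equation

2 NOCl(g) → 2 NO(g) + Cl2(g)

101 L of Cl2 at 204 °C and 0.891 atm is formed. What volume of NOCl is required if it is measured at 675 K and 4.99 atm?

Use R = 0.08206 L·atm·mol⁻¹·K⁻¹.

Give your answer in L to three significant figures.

n(Cl2) = PV/RT = (0.891 × 101) / (0.08206 × 477.15) = 2.298 mol
n(NOCl) = (2/1) × 2.298 = 4.596 mol
V = nRT/P = 4.596 × 0.08206 × 675 / 4.99 = 51.02 L

51.0 L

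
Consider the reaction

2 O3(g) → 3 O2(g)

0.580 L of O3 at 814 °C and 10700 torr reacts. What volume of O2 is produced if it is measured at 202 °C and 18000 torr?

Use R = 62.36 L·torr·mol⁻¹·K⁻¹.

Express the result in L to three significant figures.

0.226 L

n(O3) = PV/RT = (10700 × 0.580) / (62.36 × 1087.15) = 0.09154 mol
n(O2) = (3/2) × 0.09154 = 0.1373 mol
V = nRT/P = 0.1373 × 62.36 × 475.15 / 18000 = 0.2260 L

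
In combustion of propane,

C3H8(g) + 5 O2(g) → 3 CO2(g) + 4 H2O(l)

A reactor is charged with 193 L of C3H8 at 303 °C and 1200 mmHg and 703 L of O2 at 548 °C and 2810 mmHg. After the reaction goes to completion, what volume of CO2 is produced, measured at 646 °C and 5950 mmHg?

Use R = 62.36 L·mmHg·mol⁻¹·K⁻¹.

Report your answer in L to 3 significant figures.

186 L

n(C3H8) = PV/RT = (1200 × 193) / (62.36 × 576.15) = 6.446 mol
n(O2) = PV/RT = (2810 × 703) / (62.36 × 821.15) = 38.58 mol
For 6.446 mol C3H8, stoichiometry requires (5/1) × 6.446 = 32.23 mol O2; 38.58 mol is available, so C3H8 is limiting.
n(CO2) = (3/1) × 6.446 = 19.34 mol
V(CO2) = nRT/P = 19.34 × 62.36 × 919.15 / 5950 = 186.3 L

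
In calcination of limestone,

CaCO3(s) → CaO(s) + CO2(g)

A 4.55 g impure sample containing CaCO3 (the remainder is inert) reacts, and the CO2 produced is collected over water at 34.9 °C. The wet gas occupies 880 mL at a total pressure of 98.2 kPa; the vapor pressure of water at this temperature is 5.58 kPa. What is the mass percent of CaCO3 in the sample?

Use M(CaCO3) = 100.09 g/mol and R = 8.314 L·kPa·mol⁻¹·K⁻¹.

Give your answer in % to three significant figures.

P(CO2) = 98.2 − 5.58 = 92.62 kPa
n(CO2) = PV/RT = (92.62 × 0.8800) / (8.314 × 308.05) = 0.03182 mol
n(CaCO3) = (1/1) × 0.03182 = 0.03182 mol
m(CaCO3) = 0.03182 × 100.09 = 3.185 g
%CaCO3 = 3.185 / 4.55 × 100 = 70.00%

70.0 %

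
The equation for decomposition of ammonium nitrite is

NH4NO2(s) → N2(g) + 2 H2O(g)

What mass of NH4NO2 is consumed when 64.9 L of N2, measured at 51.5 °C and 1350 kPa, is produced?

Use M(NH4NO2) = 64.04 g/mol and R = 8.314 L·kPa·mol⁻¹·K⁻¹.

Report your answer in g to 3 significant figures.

2080 g

n(N2) = PV/RT = (1350 × 64.9) / (8.314 × 324.65) = 32.46 mol
n(NH4NO2) = (1/1) × 32.46 = 32.46 mol
m(NH4NO2) = 32.46 × 64.04 = 2079 g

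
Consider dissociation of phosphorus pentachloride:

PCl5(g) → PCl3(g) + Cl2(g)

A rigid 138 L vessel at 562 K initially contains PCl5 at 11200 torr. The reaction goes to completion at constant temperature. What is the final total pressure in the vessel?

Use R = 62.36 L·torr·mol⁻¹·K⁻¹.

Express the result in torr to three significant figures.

Since T and V are fixed, P_final/P_initial = n_final/n_initial = 2/1.
P_final = (2/1) × 11200 = 22400 torr

22400 torr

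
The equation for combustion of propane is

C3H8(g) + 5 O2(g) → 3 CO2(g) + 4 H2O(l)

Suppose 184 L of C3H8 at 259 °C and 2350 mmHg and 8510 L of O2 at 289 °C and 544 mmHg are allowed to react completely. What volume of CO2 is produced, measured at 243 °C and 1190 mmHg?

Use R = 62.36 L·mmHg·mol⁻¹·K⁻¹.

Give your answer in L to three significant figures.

1060 L

n(C3H8) = PV/RT = (2350 × 184) / (62.36 × 532.15) = 13.03 mol
n(O2) = PV/RT = (544 × 8510) / (62.36 × 562.15) = 132.1 mol
For 13.03 mol C3H8, stoichiometry requires (5/1) × 13.03 = 65.15 mol O2; 132.1 mol is available, so C3H8 is limiting.
n(CO2) = (3/1) × 13.03 = 39.09 mol
V(CO2) = nRT/P = 39.09 × 62.36 × 516.15 / 1190 = 1057 L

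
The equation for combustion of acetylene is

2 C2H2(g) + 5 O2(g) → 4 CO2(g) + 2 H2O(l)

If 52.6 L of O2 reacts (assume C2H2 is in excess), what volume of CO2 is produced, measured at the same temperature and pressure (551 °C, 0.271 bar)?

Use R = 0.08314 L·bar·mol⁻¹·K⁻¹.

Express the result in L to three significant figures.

At constant T and P, gas volumes are in the mole ratio: V(CO2) = (4/5) × 52.6 = 42.08 L

42.1 L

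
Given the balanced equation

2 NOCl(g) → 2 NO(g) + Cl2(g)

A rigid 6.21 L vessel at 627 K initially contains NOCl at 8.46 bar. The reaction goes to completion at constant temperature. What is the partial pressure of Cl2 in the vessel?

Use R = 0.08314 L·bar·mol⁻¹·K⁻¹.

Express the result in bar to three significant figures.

4.23 bar

n(NOCl)₀ = PV/RT = (8.46 × 6.21) / (0.08314 × 627) = 1.008 mol
n(Cl2) = (1/2) × 1.008 = 0.5040 mol
P(Cl2) = nRT/V = 0.5040 × 0.08314 × 627 / 6.21 = 4.231 bar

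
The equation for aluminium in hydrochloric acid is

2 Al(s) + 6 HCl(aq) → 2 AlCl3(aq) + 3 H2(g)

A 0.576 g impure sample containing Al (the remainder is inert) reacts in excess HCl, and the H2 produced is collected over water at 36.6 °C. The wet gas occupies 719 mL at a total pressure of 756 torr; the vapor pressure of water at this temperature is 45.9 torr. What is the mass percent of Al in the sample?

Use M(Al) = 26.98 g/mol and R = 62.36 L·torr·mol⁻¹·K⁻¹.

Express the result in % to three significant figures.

P(H2) = 756 − 45.9 = 710.1 torr
n(H2) = PV/RT = (710.1 × 0.7190) / (62.36 × 309.75) = 0.02643 mol
n(Al) = (2/3) × 0.02643 = 0.01762 mol
m(Al) = 0.01762 × 26.98 = 0.4754 g
%Al = 0.4754 / 0.576 × 100 = 82.53%

82.5 %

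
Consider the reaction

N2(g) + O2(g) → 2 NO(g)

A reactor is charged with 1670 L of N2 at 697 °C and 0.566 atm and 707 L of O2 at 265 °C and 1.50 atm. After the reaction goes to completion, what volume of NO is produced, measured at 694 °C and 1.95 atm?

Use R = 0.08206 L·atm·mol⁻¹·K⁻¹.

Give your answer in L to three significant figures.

966 L

n(N2) = PV/RT = (0.566 × 1670) / (0.08206 × 970.15) = 11.87 mol
n(O2) = PV/RT = (1.50 × 707) / (0.08206 × 538.15) = 24.01 mol
For 11.87 mol N2, stoichiometry requires (1/1) × 11.87 = 11.87 mol O2; 24.01 mol is available, so N2 is limiting.
n(NO) = (2/1) × 11.87 = 23.74 mol
V(NO) = nRT/P = 23.74 × 0.08206 × 967.15 / 1.95 = 966.2 L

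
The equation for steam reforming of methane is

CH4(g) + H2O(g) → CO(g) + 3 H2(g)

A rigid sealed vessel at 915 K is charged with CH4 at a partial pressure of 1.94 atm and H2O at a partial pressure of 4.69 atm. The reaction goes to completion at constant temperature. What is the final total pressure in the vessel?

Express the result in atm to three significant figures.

With V and T fixed, P_i ∝ n_i, so the mole ratios apply directly to partial pressures at 915 K.
P(H2O) required for 1.94 atm of CH4 = (1/1) × 1.94 = 1.940 atm; available 4.69 atm, so CH4 is limiting.
P(H2O) remaining = 4.69 − (1/1) × 1.94 = 2.750 atm
P(gaseous products) = (1+3)/1 × 1.94 = 7.760 atm
P_total at 915 K = 2.750 + 7.760 = 10.51 atm

10.5 atm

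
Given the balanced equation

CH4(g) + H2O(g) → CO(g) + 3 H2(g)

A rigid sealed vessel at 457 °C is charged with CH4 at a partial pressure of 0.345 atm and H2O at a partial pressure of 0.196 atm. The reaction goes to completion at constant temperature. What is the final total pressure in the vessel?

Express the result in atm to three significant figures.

0.933 atm

At constant V, partial pressures at 457 °C are proportional to moles, so apply stoichiometry directly to pressures.
P(H2O) required for 0.345 atm of CH4 = (1/1) × 0.345 = 0.3450 atm; available 0.196 atm, so H2O is limiting.
P(CH4) remaining = 0.345 − (1/1) × 0.196 = 0.1490 atm
P(gaseous products) = (1+3)/1 × 0.196 = 0.7840 atm
P_total at 457 °C = 0.1490 + 0.7840 = 0.9330 atm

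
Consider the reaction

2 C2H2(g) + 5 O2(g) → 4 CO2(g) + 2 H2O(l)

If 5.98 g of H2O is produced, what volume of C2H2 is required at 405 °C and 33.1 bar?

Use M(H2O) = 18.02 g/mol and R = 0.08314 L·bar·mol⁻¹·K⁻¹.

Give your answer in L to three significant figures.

n(H2O) = 5.980 / 18.02 = 0.3319 mol
n(C2H2) = (2/2) × 0.3319 = 0.3319 mol
V = nRT/P = 0.3319 × 0.08314 × 678.15 / 33.1 = 0.5653 L

0.565 L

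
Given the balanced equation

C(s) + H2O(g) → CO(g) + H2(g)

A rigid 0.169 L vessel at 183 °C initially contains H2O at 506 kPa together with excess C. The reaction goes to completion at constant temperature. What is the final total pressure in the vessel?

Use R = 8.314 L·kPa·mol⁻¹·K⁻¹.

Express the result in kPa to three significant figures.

1010 kPa

At constant T and V, P ∝ n(gas): 1 mol gas → 2 mol gas.
P_final = (2/1) × 506 = 1012 kPa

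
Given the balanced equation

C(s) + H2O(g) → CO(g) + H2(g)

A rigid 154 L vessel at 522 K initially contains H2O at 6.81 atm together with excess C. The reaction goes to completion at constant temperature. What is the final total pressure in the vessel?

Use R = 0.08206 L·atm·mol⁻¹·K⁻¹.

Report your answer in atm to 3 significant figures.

Rigid vessel, constant T ⇒ P scales with total gas moles (1 → 2).
P_final = (2/1) × 6.81 = 13.62 atm

13.6 atm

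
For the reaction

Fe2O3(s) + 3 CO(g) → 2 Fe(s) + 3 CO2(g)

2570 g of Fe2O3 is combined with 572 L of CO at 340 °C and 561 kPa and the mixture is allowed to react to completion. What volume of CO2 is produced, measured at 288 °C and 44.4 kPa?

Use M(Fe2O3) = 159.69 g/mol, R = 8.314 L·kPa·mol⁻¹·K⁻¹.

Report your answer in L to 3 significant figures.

5070 L

n(Fe2O3) = 2570 / 159.69 = 16.09 mol
n(CO) = PV/RT = (561 × 572) / (8.314 × 613.15) = 62.95 mol
For 16.09 mol Fe2O3, stoichiometry requires (3/1) × 16.09 = 48.27 mol CO; 62.95 mol is available, so Fe2O3 is limiting.
n(CO2) = (3/1) × 16.09 = 48.27 mol
V(CO2) = nRT/P = 48.27 × 8.314 × 561.15 / 44.4 = 5072 L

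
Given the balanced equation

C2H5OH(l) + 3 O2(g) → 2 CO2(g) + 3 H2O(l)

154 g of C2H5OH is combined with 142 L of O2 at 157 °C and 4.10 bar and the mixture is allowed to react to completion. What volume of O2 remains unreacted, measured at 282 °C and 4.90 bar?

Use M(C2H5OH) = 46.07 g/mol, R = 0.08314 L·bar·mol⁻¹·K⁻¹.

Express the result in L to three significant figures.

n(C2H5OH) = 154 / 46.07 = 3.343 mol
n(O2) = PV/RT = (4.10 × 142) / (0.08314 × 430.15) = 16.28 mol
For 3.343 mol C2H5OH, stoichiometry requires (3/1) × 3.343 = 10.03 mol O2; 16.28 mol is available, so C2H5OH is limiting.
n(O2) consumed = (3/1) × 3.343 = 10.03 mol; remaining = 16.28 − 10.03 = 6.250 mol
V(O2) = nRT/P = 6.250 × 0.08314 × 555.15 / 4.90 = 58.87 L

58.9 L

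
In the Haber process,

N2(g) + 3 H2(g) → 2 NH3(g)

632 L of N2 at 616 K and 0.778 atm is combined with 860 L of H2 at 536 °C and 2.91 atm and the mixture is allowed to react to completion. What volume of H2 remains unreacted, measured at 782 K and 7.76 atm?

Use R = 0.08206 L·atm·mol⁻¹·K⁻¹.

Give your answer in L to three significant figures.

70.4 L

n(N2) = PV/RT = (0.778 × 632) / (0.08206 × 616) = 9.727 mol
n(H2) = PV/RT = (2.91 × 860) / (0.08206 × 809.15) = 37.69 mol
For 9.727 mol N2, stoichiometry requires (3/1) × 9.727 = 29.18 mol H2; 37.69 mol is available, so N2 is limiting.
n(H2) consumed = (3/1) × 9.727 = 29.18 mol; remaining = 37.69 − 29.18 = 8.510 mol
V(H2) = nRT/P = 8.510 × 0.08206 × 782 / 7.76 = 70.37 L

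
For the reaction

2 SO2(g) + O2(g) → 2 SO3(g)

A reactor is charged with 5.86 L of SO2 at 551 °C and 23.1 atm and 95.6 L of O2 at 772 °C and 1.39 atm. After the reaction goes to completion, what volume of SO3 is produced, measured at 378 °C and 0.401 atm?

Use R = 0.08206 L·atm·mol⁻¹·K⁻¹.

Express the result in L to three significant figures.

267 L

n(SO2) = PV/RT = (23.1 × 5.86) / (0.08206 × 824.15) = 2.002 mol
n(O2) = PV/RT = (1.39 × 95.6) / (0.08206 × 1045.15) = 1.549 mol
For 2.002 mol SO2, stoichiometry requires (1/2) × 2.002 = 1.001 mol O2; 1.549 mol is available, so SO2 is limiting.
n(SO3) = (2/2) × 2.002 = 2.002 mol
V(SO3) = nRT/P = 2.002 × 0.08206 × 651.15 / 0.401 = 266.8 L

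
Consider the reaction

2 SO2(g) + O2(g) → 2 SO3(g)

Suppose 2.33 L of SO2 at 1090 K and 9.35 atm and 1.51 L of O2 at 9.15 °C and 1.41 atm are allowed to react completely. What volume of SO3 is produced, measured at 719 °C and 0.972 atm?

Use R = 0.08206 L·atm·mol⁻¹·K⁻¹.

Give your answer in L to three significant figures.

15.4 L

n(SO2) = PV/RT = (9.35 × 2.33) / (0.08206 × 1090) = 0.2436 mol
n(O2) = PV/RT = (1.41 × 1.51) / (0.08206 × 282.3) = 0.09191 mol
For 0.2436 mol SO2, stoichiometry requires (1/2) × 0.2436 = 0.1218 mol O2; 0.09191 mol is available, so O2 is limiting.
n(SO3) = (2/1) × 0.09191 = 0.1838 mol
V(SO3) = nRT/P = 0.1838 × 0.08206 × 992.15 / 0.972 = 15.40 L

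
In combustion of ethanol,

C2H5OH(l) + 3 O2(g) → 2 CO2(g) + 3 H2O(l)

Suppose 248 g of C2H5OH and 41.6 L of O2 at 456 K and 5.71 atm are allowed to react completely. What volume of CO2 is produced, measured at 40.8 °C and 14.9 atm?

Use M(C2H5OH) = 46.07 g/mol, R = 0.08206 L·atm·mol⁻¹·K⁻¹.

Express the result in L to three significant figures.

n(C2H5OH) = 248 / 46.07 = 5.383 mol
n(O2) = PV/RT = (5.71 × 41.6) / (0.08206 × 456) = 6.348 mol
For 5.383 mol C2H5OH, stoichiometry requires (3/1) × 5.383 = 16.15 mol O2; 6.348 mol is available, so O2 is limiting.
n(CO2) = (2/3) × 6.348 = 4.232 mol
V(CO2) = nRT/P = 4.232 × 0.08206 × 313.95 / 14.9 = 7.317 L

7.32 L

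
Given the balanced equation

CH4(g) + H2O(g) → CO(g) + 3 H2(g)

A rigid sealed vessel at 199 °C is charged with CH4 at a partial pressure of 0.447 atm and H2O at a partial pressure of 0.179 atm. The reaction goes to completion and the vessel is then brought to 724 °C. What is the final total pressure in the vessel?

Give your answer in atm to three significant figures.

2.08 atm

At constant V, partial pressures at 199 °C are proportional to moles, so apply stoichiometry directly to pressures.
P(H2O) required for 0.447 atm of CH4 = (1/1) × 0.447 = 0.4470 atm; available 0.179 atm, so H2O is limiting.
P(CH4) remaining = 0.447 − (1/1) × 0.179 = 0.2680 atm
P(gaseous products) = (1+3)/1 × 0.179 = 0.7160 atm
P_total at 199 °C = 0.2680 + 0.7160 = 0.9840 atm
Scaling to 724 °C: P = 0.9840 × 997.15/472.15 = 2.078 atm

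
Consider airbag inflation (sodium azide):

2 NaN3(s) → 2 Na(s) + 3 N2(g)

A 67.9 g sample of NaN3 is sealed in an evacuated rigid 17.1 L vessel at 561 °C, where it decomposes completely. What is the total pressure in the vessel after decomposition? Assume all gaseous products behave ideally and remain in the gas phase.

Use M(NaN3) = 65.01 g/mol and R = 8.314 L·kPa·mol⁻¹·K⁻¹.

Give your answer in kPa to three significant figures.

n(NaN3) = 67.9 / 65.01 = 1.044 mol
n(gas produced) = (3/2) × 1.044 = 1.566 mol
P = nRT/V = 1.566 × 8.314 × 834.15 / 17.1 = 635.1 kPa

635 kPa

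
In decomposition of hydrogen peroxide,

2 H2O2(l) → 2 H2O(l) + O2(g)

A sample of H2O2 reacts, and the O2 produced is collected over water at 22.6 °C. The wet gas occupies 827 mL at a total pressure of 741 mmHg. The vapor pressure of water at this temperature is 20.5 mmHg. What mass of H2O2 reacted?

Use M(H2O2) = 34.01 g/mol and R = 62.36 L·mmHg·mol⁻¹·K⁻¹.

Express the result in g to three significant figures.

P(O2) = 741 − 20.5 = 720.5 mmHg
n(O2) = PV/RT = (720.5 × 0.8270) / (62.36 × 295.75) = 0.03231 mol
n(H2O2) = (2/1) × 0.03231 = 0.06462 mol
m(H2O2) = 0.06462 × 34.01 = 2.198 g

2.20 g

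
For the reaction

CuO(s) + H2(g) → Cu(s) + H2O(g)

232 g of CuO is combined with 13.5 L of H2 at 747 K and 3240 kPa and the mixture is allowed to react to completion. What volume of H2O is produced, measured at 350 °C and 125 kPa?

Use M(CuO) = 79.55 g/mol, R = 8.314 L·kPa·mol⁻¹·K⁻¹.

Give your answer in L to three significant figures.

121 L

n(CuO) = 232 / 79.55 = 2.916 mol
n(H2) = PV/RT = (3240 × 13.5) / (8.314 × 747) = 7.043 mol
For 2.916 mol CuO, stoichiometry requires (1/1) × 2.916 = 2.916 mol H2; 7.043 mol is available, so CuO is limiting.
n(H2O) = (1/1) × 2.916 = 2.916 mol
V(H2O) = nRT/P = 2.916 × 8.314 × 623.15 / 125 = 120.9 L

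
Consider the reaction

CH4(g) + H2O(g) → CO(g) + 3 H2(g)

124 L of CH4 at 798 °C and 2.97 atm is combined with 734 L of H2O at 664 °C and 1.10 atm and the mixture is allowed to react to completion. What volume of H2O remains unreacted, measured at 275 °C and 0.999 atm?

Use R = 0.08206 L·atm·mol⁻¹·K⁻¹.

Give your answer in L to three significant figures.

n(CH4) = PV/RT = (2.97 × 124) / (0.08206 × 1071.15) = 4.190 mol
n(H2O) = PV/RT = (1.10 × 734) / (0.08206 × 937.15) = 10.50 mol
For 4.190 mol CH4, stoichiometry requires (1/1) × 4.190 = 4.190 mol H2O; 10.50 mol is available, so CH4 is limiting.
n(H2O) consumed = (1/1) × 4.190 = 4.190 mol; remaining = 10.50 − 4.190 = 6.310 mol
V(H2O) = nRT/P = 6.310 × 0.08206 × 548.15 / 0.999 = 284.1 L

284 L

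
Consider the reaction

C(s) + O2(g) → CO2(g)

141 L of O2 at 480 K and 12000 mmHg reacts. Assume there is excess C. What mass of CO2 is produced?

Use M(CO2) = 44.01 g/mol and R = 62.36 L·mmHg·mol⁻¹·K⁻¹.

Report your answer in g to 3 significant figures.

2490 g

n(O2) = PV/RT = (12000 × 141) / (62.36 × 480) = 56.53 mol
n(CO2) = (1/1) × 56.53 = 56.53 mol
m(CO2) = 56.53 × 44.01 = 2488 g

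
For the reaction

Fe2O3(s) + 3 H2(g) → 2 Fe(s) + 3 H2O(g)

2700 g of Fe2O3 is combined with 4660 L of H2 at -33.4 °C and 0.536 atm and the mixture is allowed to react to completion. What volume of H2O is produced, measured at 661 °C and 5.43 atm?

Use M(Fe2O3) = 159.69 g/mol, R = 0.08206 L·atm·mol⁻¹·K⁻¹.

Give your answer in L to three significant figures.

n(Fe2O3) = 2700 / 159.69 = 16.91 mol
n(H2) = PV/RT = (0.536 × 4660) / (0.08206 × 239.75) = 127.0 mol
For 16.91 mol Fe2O3, stoichiometry requires (3/1) × 16.91 = 50.73 mol H2; 127.0 mol is available, so Fe2O3 is limiting.
n(H2O) = (3/1) × 16.91 = 50.73 mol
V(H2O) = nRT/P = 50.73 × 0.08206 × 934.15 / 5.43 = 716.2 L

716 L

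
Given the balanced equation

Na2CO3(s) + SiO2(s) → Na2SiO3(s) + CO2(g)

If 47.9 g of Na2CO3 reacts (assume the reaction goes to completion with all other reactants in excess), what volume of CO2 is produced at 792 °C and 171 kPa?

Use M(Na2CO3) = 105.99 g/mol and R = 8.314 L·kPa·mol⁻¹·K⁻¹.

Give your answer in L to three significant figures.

n(Na2CO3) = 47.90 / 105.99 = 0.4519 mol
n(CO2) = (1/1) × 0.4519 = 0.4519 mol
V = nRT/P = 0.4519 × 8.314 × 1065.15 / 171 = 23.40 L

23.4 L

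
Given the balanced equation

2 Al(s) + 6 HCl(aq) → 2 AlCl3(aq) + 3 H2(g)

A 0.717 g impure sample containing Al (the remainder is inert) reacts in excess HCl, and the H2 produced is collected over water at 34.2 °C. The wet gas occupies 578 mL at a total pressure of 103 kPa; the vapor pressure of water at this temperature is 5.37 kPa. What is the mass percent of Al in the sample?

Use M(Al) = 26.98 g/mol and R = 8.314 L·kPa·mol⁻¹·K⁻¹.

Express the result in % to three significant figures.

P(H2) = 103 − 5.37 = 97.63 kPa
n(H2) = PV/RT = (97.63 × 0.5780) / (8.314 × 307.35) = 0.02208 mol
n(Al) = (2/3) × 0.02208 = 0.01472 mol
m(Al) = 0.01472 × 26.98 = 0.3971 g
%Al = 0.3971 / 0.717 × 100 = 55.38%

55.4 %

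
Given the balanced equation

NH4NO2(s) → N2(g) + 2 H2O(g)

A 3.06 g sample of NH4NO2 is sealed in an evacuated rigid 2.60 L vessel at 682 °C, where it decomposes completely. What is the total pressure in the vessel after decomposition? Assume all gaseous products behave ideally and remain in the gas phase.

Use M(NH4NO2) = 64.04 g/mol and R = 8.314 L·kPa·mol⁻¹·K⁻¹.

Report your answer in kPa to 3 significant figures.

n(NH4NO2) = 3.06 / 64.04 = 0.04778 mol
n(gas produced) = (3/1) × 0.04778 = 0.1433 mol
P = nRT/V = 0.1433 × 8.314 × 955.15 / 2.60 = 437.7 kPa

438 kPa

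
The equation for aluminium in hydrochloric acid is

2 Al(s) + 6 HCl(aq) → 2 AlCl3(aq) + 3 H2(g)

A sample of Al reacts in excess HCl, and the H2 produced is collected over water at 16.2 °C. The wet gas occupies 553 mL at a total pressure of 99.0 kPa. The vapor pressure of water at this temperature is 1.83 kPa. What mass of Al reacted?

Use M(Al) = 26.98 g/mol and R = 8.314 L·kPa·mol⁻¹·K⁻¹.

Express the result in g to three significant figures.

0.402 g

P(H2) = 99.0 − 1.83 = 97.17 kPa
n(H2) = PV/RT = (97.17 × 0.5530) / (8.314 × 289.35) = 0.02234 mol
n(Al) = (2/3) × 0.02234 = 0.01489 mol
m(Al) = 0.01489 × 26.98 = 0.4017 g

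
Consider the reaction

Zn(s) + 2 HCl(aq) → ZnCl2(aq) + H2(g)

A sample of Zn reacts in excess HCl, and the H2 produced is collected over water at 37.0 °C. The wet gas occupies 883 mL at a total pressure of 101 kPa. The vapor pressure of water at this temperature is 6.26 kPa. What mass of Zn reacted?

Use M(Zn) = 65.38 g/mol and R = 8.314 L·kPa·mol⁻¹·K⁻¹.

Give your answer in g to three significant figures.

2.12 g

P(H2) = 101 − 6.26 = 94.74 kPa
n(H2) = PV/RT = (94.74 × 0.8830) / (8.314 × 310.15) = 0.03244 mol
n(Zn) = (1/1) × 0.03244 = 0.03244 mol
m(Zn) = 0.03244 × 65.38 = 2.121 g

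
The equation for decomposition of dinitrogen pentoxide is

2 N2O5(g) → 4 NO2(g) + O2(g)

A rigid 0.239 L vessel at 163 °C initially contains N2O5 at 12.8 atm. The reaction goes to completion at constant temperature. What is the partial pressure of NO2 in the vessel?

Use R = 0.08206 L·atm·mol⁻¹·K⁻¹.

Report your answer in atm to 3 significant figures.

n(N2O5)₀ = PV/RT = (12.8 × 0.239) / (0.08206 × 436.15) = 0.08548 mol
n(NO2) = (4/2) × 0.08548 = 0.1710 mol
P(NO2) = nRT/V = 0.1710 × 0.08206 × 436.15 / 0.239 = 25.61 atm

25.6 atm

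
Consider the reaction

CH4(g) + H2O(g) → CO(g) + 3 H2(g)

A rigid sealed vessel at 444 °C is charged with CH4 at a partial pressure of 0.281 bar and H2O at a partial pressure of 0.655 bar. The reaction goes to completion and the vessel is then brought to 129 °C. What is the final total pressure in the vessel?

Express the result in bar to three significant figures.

0.840 bar

At constant V, partial pressures at 444 °C are proportional to moles, so apply stoichiometry directly to pressures.
P(H2O) required for 0.281 bar of CH4 = (1/1) × 0.281 = 0.2810 bar; available 0.655 bar, so CH4 is limiting.
P(H2O) remaining = 0.655 − (1/1) × 0.281 = 0.3740 bar
P(gaseous products) = (1+3)/1 × 0.281 = 1.124 bar
P_total at 444 °C = 0.3740 + 1.124 = 1.498 bar
Scaling to 129 °C: P = 1.498 × 402.15/717.15 = 0.8400 bar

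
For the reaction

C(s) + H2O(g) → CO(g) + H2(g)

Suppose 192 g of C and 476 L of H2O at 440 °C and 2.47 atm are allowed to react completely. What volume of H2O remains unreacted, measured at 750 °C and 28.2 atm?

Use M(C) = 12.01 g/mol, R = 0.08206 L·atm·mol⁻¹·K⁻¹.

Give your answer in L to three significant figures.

n(C) = 192 / 12.01 = 15.99 mol
n(H2O) = PV/RT = (2.47 × 476) / (0.08206 × 713.15) = 20.09 mol
For 15.99 mol C, stoichiometry requires (1/1) × 15.99 = 15.99 mol H2O; 20.09 mol is available, so C is limiting.
n(H2O) consumed = (1/1) × 15.99 = 15.99 mol; remaining = 20.09 − 15.99 = 4.100 mol
V(H2O) = nRT/P = 4.100 × 0.08206 × 1023.15 / 28.2 = 12.21 L

12.2 L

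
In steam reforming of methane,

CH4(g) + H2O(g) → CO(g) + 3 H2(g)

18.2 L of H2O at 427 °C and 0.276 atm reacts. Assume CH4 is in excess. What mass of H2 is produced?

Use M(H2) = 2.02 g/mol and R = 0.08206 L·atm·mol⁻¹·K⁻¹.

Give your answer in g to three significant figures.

n(H2O) = PV/RT = (0.276 × 18.2) / (0.08206 × 700.15) = 0.08743 mol
n(H2) = (3/1) × 0.08743 = 0.2623 mol
m(H2) = 0.2623 × 2.02 = 0.5298 g

0.530 g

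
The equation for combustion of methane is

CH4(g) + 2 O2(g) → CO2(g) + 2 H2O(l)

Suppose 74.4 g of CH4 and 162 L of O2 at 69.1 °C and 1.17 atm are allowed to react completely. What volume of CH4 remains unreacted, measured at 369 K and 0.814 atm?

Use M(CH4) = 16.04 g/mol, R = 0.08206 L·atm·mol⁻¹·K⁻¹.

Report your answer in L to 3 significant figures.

47.0 L

n(CH4) = 74.4 / 16.04 = 4.638 mol
n(O2) = PV/RT = (1.17 × 162) / (0.08206 × 342.25) = 6.749 mol
For 4.638 mol CH4, stoichiometry requires (2/1) × 4.638 = 9.276 mol O2; 6.749 mol is available, so O2 is limiting.
n(CH4) consumed = (1/2) × 6.749 = 3.374 mol; remaining = 4.638 − 3.374 = 1.264 mol
V(CH4) = nRT/P = 1.264 × 0.08206 × 369 / 0.814 = 47.02 L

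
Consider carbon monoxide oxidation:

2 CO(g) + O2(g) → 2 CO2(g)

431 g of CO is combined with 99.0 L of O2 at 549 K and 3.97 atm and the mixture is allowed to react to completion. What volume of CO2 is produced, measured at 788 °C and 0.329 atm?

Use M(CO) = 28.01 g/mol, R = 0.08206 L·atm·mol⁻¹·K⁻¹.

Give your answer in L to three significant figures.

4070 L

n(CO) = 431 / 28.01 = 15.39 mol
n(O2) = PV/RT = (3.97 × 99.0) / (0.08206 × 549) = 8.724 mol
For 15.39 mol CO, stoichiometry requires (1/2) × 15.39 = 7.695 mol O2; 8.724 mol is available, so CO is limiting.
n(CO2) = (2/2) × 15.39 = 15.39 mol
V(CO2) = nRT/P = 15.39 × 0.08206 × 1061.15 / 0.329 = 4073 L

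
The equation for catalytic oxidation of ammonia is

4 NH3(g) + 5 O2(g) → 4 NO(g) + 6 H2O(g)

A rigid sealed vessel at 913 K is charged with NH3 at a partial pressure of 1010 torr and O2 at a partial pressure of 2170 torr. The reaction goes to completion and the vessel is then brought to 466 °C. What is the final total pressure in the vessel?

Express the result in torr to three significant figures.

Because the vessel is rigid and T is held at 913 K, work the stoichiometry in partial pressures (P_i = n_iRT/V).
P(O2) required for 1010 torr of NH3 = (5/4) × 1010 = 1262 torr; available 2170 torr, so NH3 is limiting.
P(O2) remaining = 2170 − (5/4) × 1010 = 907.5 torr
P(gaseous products) = (4+6)/4 × 1010 = 2525 torr
P_total at 913 K = 907.5 + 2525 = 3432 torr
Scaling to 466 °C: P = 3432 × 739.15/913 = 2778 torr

2780 torr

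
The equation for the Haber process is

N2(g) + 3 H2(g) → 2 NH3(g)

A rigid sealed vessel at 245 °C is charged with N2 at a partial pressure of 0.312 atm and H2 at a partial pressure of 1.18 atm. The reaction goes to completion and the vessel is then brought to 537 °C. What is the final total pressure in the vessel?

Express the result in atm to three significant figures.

Because the vessel is rigid and T is held at 245 °C, work the stoichiometry in partial pressures (P_i = n_iRT/V).
P(H2) required for 0.312 atm of N2 = (3/1) × 0.312 = 0.9360 atm; available 1.18 atm, so N2 is limiting.
P(H2) remaining = 1.18 − (3/1) × 0.312 = 0.2440 atm
P(gaseous products) = (2)/1 × 0.312 = 0.6240 atm
P_total at 245 °C = 0.2440 + 0.6240 = 0.8680 atm
Scaling to 537 °C: P = 0.8680 × 810.15/518.15 = 1.357 atm

1.36 atm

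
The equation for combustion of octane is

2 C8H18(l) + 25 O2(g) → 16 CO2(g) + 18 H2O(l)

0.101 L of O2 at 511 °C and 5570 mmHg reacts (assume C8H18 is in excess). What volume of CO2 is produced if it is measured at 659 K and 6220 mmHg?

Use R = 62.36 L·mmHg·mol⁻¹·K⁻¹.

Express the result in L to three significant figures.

0.0486 L

n(O2) = PV/RT = (5570 × 0.101) / (62.36 × 784.15) = 0.01150 mol
n(CO2) = (16/25) × 0.01150 = 0.007360 mol
V = nRT/P = 0.007360 × 62.36 × 659 / 6220 = 0.04863 L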